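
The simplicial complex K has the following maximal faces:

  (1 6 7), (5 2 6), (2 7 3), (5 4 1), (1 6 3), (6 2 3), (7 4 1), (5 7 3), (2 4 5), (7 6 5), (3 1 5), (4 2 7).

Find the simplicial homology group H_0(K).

H_0 ≅ Z.

K has 7 vertices, 18 edges, 12 triangles.
rank ∂_0 = 0, rank ∂_1 = 6 ⇒ b_0 = 7 − 0 − 6 = 1; all invariant factors of ∂_1 are 1 so no torsion. So H_0 ≅ Z.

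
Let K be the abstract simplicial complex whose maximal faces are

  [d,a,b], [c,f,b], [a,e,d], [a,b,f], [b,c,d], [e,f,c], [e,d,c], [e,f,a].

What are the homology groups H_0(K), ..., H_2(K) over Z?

K has 6 vertices, 12 edges, 8 triangles.
rank ∂_0 = 0, rank ∂_1 = 5 ⇒ b_0 = 6 − 0 − 5 = 1; all invariant factors of ∂_1 are 1 so no torsion. So H_0 = Z.
rank ∂_1 = 5, rank ∂_2 = 7 ⇒ b_1 = 12 − 5 − 7 = 0; all invariant factors of ∂_2 are 1 so no torsion. So H_1 = 0.
rank ∂_2 = 7, rank ∂_3 = 0 ⇒ b_2 = 8 − 7 − 0 = 1. So H_2 = Z.

H_0 ≅ Z,  H_1 = 0,  H_2 ≅ Z.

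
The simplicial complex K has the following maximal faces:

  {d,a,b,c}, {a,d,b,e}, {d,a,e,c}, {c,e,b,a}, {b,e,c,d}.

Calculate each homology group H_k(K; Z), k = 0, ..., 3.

H_0 ≅ Z,  H_1 = 0,  H_2 = 0,  H_3 ≅ Z.

Fix the vertex order a < b < c < d < e and write every simplex with vertices in increasing order. Then dim K = 3 and the simplices of K are:

  0-simplices (5): a, b, c, d, e
  1-simplices (10): ab, ac, ad, ae, bc, bd, be, cd, ce, de
  2-simplices (10): abc, abd, abe, acd, ace, ade, bcd, bce, bde, cde
  3-simplices (5): abcd, abce, abde, acde, bcde

Hence C_0 ≅ Z^5, C_1 ≅ Z^10, C_2 ≅ Z^10, C_3 ≅ Z^5.

Boundary ∂_1: C_1 → C_0 sends each edge [p,q] (with p < q) to q − p.
This gives a 5×10 integer matrix of rank 4; reducing to Smith normal form yields diagonal entries (1,1,1,1).

∂_2: C_2 → C_1 sends each 2-simplex [p,q,r] to [q,r] − [p,r] + [p,q]. For instance
  ∂bcd = cd − bd + bc,
  ∂abe = be − ae + ab.
The resulting 10×10 matrix has rank 6, and its Smith normal form has invariant factors (1,1,1,1,1,1).

Boundary ∂_3: C_3 → C_2 sends each 3-simplex σ to the alternating sum Σ_i (−1)^i (σ with its i-th vertex removed). For instance
  ∂abde = bde − ade + abe − abd,
  ∂abce = bce − ace + abe − abc.
The resulting 10×5 matrix has rank 4, and its Smith normal form has invariant factors (1,1,1,1).

Reading off H_k = ker ∂_k / im ∂_{k+1}:

  H_0: rank C_0 − rank ∂_1 = 5 − 4 = 1, and the invariant factors of ∂_1 are all 1, so H_0 ≅ Z.
  H_1: rank ker ∂_1 − rank ∂_2 = (10 − 4) − 6 = 0, and the invariant factors of ∂_2 are all 1, so H_1 ≅ 0.
  H_2: rank ker ∂_2 − rank ∂_3 = (10 − 6) − 4 = 0, and the invariant factors of ∂_3 are all 1, so H_2 ≅ 0.
  H_3: rank ker ∂_3 − rank ∂_4 = (5 − 4) − 0 = 1, and there is no ∂_4, so H_3 ≅ Z.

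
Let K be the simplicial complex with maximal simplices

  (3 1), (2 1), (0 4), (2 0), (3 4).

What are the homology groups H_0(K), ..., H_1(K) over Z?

H_0 ≅ Z,  H_1 ≅ Z.

Order the vertices as 0 < 1 < 2 < 3 < 4. Listing each simplex with vertices in this order, K has dimension 1 with simplices:

  0-simplices (5): [0], [1], [2], [3], [4]
  1-simplices (5): [0,2], [0,4], [1,2], [1,3], [3,4]

so the chain groups are C_0 ≅ Z^5, C_1 ≅ Z^5.

∂_1: C_1 → C_0 is given by ∂[p,q] = [q] − [p].
As a 5×5 matrix over Z this has rank 4, with invariant factors (1,1,1,1).

Reading off H_k = ker ∂_k / im ∂_{k+1}:

  H_0: rank C_0 − rank ∂_1 = 5 − 4 = 1, and the invariant factors of ∂_1 are all 1, so H_0 ≅ Z.
  H_1: rank ker ∂_1 − rank ∂_2 = (5 − 4) − 0 = 1, and there is no ∂_2, so H_1 ≅ Z.

As a check, the Euler characteristic is 5 − 5 = 0, which agrees with 1 − 1 = 0.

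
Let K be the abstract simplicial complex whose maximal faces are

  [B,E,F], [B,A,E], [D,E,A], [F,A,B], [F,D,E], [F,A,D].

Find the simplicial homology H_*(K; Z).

Fix the vertex order A < B < D < E < F and write every simplex with vertices in increasing order. Then dim K = 2 and the simplices of K are:

  0-simplices (5): A, B, D, E, F
  1-simplices (9): AB, AD, AE, AF, BE, BF, DE, DF, EF
  2-simplices (6): ABE, ABF, ADE, ADF, BEF, DEF

giving chain groups C_0 ≅ Z^5, C_1 ≅ Z^9, C_2 ≅ Z^6.

The boundary map ∂_1: C_1 → C_0 maps an edge to its endpoints' difference, ∂[p,q] = q − p. For instance
  ∂AE = E − A.
The resulting 5×9 matrix has rank 4, and its Smith normal form has invariant factors (1,1,1,1).

Boundary ∂_2: C_2 → C_1 maps a triangle to the signed sum of its edges. For instance
  ∂ADE = DE − AE + AD,
  ∂ABE = BE − AE + AB.
The 9×6 boundary matrix has rank 5 and Smith normal form diag(1,1,1,1,1).

Reading off H_k = ker ∂_k / im ∂_{k+1}:

  H_0: rank C_0 − rank ∂_1 = 5 − 4 = 1, and the invariant factors of ∂_1 are all 1, so H_0 = Z.
  H_1: rank ker ∂_1 − rank ∂_2 = (9 − 4) − 5 = 0, and the invariant factors of ∂_2 are all 1, so H_1 = 0.
  H_2: rank ker ∂_2 − rank ∂_3 = (6 − 5) − 0 = 1, and there is no ∂_3, so H_2 = Z.

As a check, the Euler characteristic is 5 − 9 + 6 = 2, which agrees with 1 − 0 + 1 = 2.
(K is a triangulation of the 2-sphere S^2.)

H_0 ≅ Z,  H_1 = 0,  H_2 ≅ Z.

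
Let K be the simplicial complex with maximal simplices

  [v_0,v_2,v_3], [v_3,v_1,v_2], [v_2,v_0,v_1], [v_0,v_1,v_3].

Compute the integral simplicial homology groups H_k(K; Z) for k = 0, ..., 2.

H_0 = Z,  H_1 = 0,  H_2 = Z.

K has 4 vertices, 6 edges, 4 triangles.
rank ∂_0 = 0, rank ∂_1 = 3 ⇒ b_0 = 4 − 0 − 3 = 1; all invariant factors of ∂_1 are 1 so no torsion. So H_0 = Z.
rank ∂_1 = 3, rank ∂_2 = 3 ⇒ b_1 = 6 − 3 − 3 = 0; all invariant factors of ∂_2 are 1 so no torsion. So H_1 = 0.
rank ∂_2 = 3, rank ∂_3 = 0 ⇒ b_2 = 4 − 3 − 0 = 1. So H_2 = Z.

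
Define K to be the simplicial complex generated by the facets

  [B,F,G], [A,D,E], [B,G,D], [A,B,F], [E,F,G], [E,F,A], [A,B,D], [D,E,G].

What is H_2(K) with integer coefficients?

Take the total order A < B < D < E < F < G on the vertex set. Then K (dimension 2) consists of the simplices:

  0-simplices (6): A, B, D, E, F, G
  1-simplices (12): AB, AD, AE, AF, BD, BF, BG, DE, DG, EF, EG, FG
  2-simplices (8): ABD, ABF, ADE, AEF, BDG, BFG, DEG, EFG

giving chain groups C_0 ≅ Z^6, C_1 ≅ Z^12, C_2 ≅ Z^8.

The boundary map ∂_1: C_1 → C_0 maps an edge to its endpoints' difference, ∂[p,q] = q − p. For instance
  ∂AB = B − A.
The 6×12 boundary matrix has rank 5 and Smith normal form diag(1,1,1,1,1).

The boundary map ∂_2: C_2 → C_1 acts by ∂[p,q,r] = [q,r] − [p,r] + [p,q]. For instance
  ∂ABF = BF − AF + AB,
  ∂ADE = DE − AE + AD.
The 12×8 boundary matrix has rank 7 and Smith normal form diag(1,1,1,1,1,1,1).

Computing H_k = (kernel of ∂_k) / (image of ∂_{k+1}):

  H_2: rank ker ∂_2 − rank ∂_3 = (8 − 7) − 0 = 1, and there is no ∂_3, so H_2 ≅ Z.

(K is a triangulation of the 2-sphere S^2.)

H_2 = Z.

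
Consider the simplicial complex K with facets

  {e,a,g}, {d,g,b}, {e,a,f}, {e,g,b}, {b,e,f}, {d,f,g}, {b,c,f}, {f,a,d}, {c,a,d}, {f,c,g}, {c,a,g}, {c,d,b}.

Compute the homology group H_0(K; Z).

H_0 = Z.

Order the vertices as a < b < c < d < e < f < g. Listing each simplex with vertices in this order, K has dimension 2 with simplices:

  0-simplices (7): a, b, c, d, e, f, g
  1-simplices (18): ac, ad, ae, af, ag, bc, bd, be, bf, bg, cd, cf, cg, df, dg, ef, eg, fg
  2-simplices (12): acd, acg, adf, aef, aeg, bcd, bcf, bdg, bef, beg, cfg, dfg

giving chain groups C_0 ≅ Z^7, C_1 ≅ Z^18, C_2 ≅ Z^12.

∂_1: C_1 → C_0 maps an edge to its endpoints' difference, ∂[p,q] = q − p. For instance
  ∂ad = d − a.
This gives a 7×18 integer matrix of rank 6; reducing to Smith normal form yields diagonal entries (1,1,1,1,1,1).

∂_2: C_2 → C_1 acts by ∂[p,q,r] = [q,r] − [p,r] + [p,q]. For instance
  ∂dfg = fg − dg + df,
  ∂acg = cg − ag + ac.
As a 18×12 matrix over Z this has rank 12, with invariant factors (1,1,1,1,1,1,1,1,1,1,1,2).

Now H_k = ker ∂_k / im ∂_{k+1}, so:

  H_0: rank C_0 − rank ∂_1 = 7 − 6 = 1, and the invariant factors of ∂_1 are all 1, so H_0 ≅ Z.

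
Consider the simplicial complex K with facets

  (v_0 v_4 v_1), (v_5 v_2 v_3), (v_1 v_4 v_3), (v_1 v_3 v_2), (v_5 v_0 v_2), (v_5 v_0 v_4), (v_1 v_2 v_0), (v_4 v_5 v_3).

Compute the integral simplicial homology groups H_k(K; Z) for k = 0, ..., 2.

Order the vertices as v_0 < v_1 < v_2 < v_3 < v_4 < v_5. Listing each simplex with vertices in this order, K has dimension 2 with simplices:

  0-simplices (6): [v_0], [v_1], [v_2], [v_3], [v_4], [v_5]
  1-simplices (12): [v_0,v_1], [v_0,v_2], [v_0,v_4], [v_0,v_5], [v_1,v_2], [v_1,v_3], [v_1,v_4], [v_2,v_3], [v_2,v_5], [v_3,v_4], [v_3,v_5], [v_4,v_5]
  2-simplices (8): [v_0,v_1,v_2], [v_0,v_1,v_4], [v_0,v_2,v_5], [v_0,v_4,v_5], [v_1,v_2,v_3], [v_1,v_3,v_4], [v_2,v_3,v_5], [v_3,v_4,v_5]

Hence C_0 ≅ Z^6, C_1 ≅ Z^12, C_2 ≅ Z^8.

Boundary ∂_1: C_1 → C_0 sends each edge [p,q] (with p < q) to q − p. For instance
  ∂[v_0,v_2] = [v_2] − [v_0].
The 6×12 boundary matrix has rank 5 and Smith normal form diag(1,1,1,1,1).

∂_2: C_2 → C_1 acts by ∂[p,q,r] = [q,r] − [p,r] + [p,q]. For instance
  ∂[v_1,v_3,v_4] = [v_3,v_4] − [v_1,v_4] + [v_1,v_3],
  ∂[v_0,v_1,v_2] = [v_1,v_2] − [v_0,v_2] + [v_0,v_1].
As a 12×8 matrix over Z this has rank 7, with invariant factors (1,1,1,1,1,1,1).

Reading off H_k = ker ∂_k / im ∂_{k+1}:

  H_0: rank C_0 − rank ∂_1 = 6 − 5 = 1, and the invariant factors of ∂_1 are all 1, so H_0 = Z.
  H_1: rank ker ∂_1 − rank ∂_2 = (12 − 5) − 7 = 0, and the invariant factors of ∂_2 are all 1, so H_1 = 0.
  H_2: rank ker ∂_2 − rank ∂_3 = (8 − 7) − 0 = 1, and there is no ∂_3, so H_2 = Z.

As a check, the Euler characteristic is 6 − 12 + 8 = 2, which agrees with 1 − 0 + 1 = 2.

H_0 = Z,  H_1 = 0,  H_2 = Z.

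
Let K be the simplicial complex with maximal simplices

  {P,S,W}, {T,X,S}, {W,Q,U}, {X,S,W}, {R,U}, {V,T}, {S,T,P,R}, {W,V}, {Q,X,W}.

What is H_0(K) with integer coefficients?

Order the vertices as P < Q < R < S < T < U < V < W < X. Listing each simplex with vertices in this order, K has dimension 3 with simplices:

  0-simplices (9): P, Q, R, S, T, U, V, W, X
  1-simplices (18): PR, PS, PT, PW, QU, QW, QX, RS, RT, RU, ST, SW, SX, TV, TX, UW, VW, WX
  2-simplices (9): PRS, PRT, PST, PSW, QUW, QWX, RST, STX, SWX
  3-simplices (1): PRST

so the chain groups are C_0 ≅ Z^9, C_1 ≅ Z^18, C_2 ≅ Z^9, C_3 ≅ Z^1.

The boundary map ∂_1: C_1 → C_0 is given by ∂[p,q] = [q] − [p].
The resulting 9×18 matrix has rank 8, and its Smith normal form has invariant factors (1,1,1,1,1,1,1,1).

Boundary ∂_2: C_2 → C_1 maps a triangle to the signed sum of its edges. For instance
  ∂STX = TX − SX + ST,
  ∂PSW = SW − PW + PS.
As a 18×9 matrix over Z this has rank 8, with invariant factors (1,1,1,1,1,1,1,1).

Boundary ∂_3: C_3 → C_2 sends each 3-simplex σ to the alternating sum Σ_i (−1)^i (σ with its i-th vertex removed). For instance
  ∂PRST = RST − PST + PRT − PRS.
As a 9×1 matrix over Z this has rank 1, with invariant factors (1).

From H_k ≅ ker(∂_k) / im(∂_{k+1}) we obtain:

  H_0: rank C_0 − rank ∂_1 = 9 − 8 = 1, and the invariant factors of ∂_1 are all 1, so H_0 ≅ Z.

H_0 ≅ Z.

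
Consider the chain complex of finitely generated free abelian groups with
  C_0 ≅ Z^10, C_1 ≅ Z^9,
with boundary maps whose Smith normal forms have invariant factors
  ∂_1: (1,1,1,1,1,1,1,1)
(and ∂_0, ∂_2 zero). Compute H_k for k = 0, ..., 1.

H_0 ≅ Z^2,  H_1 ≅ Z.

H_0: b_0 = 10 − 0 − 8 = 2; torsion from ∂_1 factors > 1: none. So H_0 ≅ Z^2.
H_1: b_1 = 9 − 8 − 0 = 1; torsion from ∂_2 factors > 1: none. So H_1 ≅ Z.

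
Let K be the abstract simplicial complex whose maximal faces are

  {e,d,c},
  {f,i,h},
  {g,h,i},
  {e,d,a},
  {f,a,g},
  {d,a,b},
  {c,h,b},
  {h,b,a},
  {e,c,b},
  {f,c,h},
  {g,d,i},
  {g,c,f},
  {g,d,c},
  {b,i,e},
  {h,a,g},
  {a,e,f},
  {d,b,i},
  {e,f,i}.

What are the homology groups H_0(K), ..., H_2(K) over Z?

H_0 = Z,  H_1 = Z ⊕ Z/2,  H_2 = 0.

Fix the vertex order a < b < c < d < e < f < g < h < i and write every simplex with vertices in increasing order. Then dim K = 2 and the simplices of K are:

  0-simplices (9): a, b, c, d, e, f, g, h, i
  1-simplices (27): ab, ad, ae, af, ag, ah, bc, bd, be, bh, bi, cd, ce, cf, cg, ch, de, dg, di, ef, ei, fg, fh, fi, gh, gi, hi
  2-simplices (18): abd, abh, ade, aef, afg, agh, bce, bch, bdi, bei, cde, cdg, cfg, cfh, dgi, efi, fhi, ghi

Hence C_0 ≅ Z^9, C_1 ≅ Z^27, C_2 ≅ Z^18.

∂_1: C_1 → C_0 maps an edge to its endpoints' difference, ∂[p,q] = q − p.
The 9×27 boundary matrix has rank 8 and Smith normal form diag(1,1,1,1,1,1,1,1).

Boundary ∂_2: C_2 → C_1 sends each 2-simplex [p,q,r] to [q,r] − [p,r] + [p,q]. For instance
  ∂abh = bh − ah + ab,
  ∂dgi = gi − di + dg.
The resulting 27×18 matrix has rank 18, and its Smith normal form has invariant factors (1,1,1,1,1,1,1,1,1,1,1,1,1,1,1,1,1,2).

Now H_k = ker ∂_k / im ∂_{k+1}, so:

  H_0: rank C_0 − rank ∂_1 = 9 − 8 = 1, and the invariant factors of ∂_1 are all 1, so H_0 = Z.
  H_1: rank ker ∂_1 − rank ∂_2 = (27 − 8) − 18 = 1, and ∂_2 has invariant factor 2 > 1, so H_1 = Z ⊕ Z/2.
  H_2: rank ker ∂_2 − rank ∂_3 = (18 − 18) − 0 = 0, and there is no ∂_3, so H_2 = 0.

As a check, the Euler characteristic is 9 − 27 + 18 = 0, which agrees with 1 − 1 + 0 = 0.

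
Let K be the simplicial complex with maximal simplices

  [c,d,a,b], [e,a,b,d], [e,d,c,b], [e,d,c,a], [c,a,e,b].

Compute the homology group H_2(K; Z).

H_2 ≅ 0.

Fix the vertex order a < b < c < d < e and write every simplex with vertices in increasing order. Then dim K = 3 and the simplices of K are:

  0-simplices (5): a, b, c, d, e
  1-simplices (10): ab, ac, ad, ae, bc, bd, be, cd, ce, de
  2-simplices (10): abc, abd, abe, acd, ace, ade, bcd, bce, bde, cde
  3-simplices (5): abcd, abce, abde, acde, bcde

Hence C_0 ≅ Z^5, C_1 ≅ Z^10, C_2 ≅ Z^10, C_3 ≅ Z^5.

Boundary ∂_1: C_1 → C_0 maps an edge to its endpoints' difference, ∂[p,q] = q − p.
The resulting 5×10 matrix has rank 4, and its Smith normal form has invariant factors (1,1,1,1).

The boundary map ∂_2: C_2 → C_1 sends each 2-simplex [p,q,r] to [q,r] − [p,r] + [p,q]. For instance
  ∂bce = ce − be + bc,
  ∂bcd = cd − bd + bc.
As a 10×10 matrix over Z this has rank 6, with invariant factors (1,1,1,1,1,1).

The boundary map ∂_3: C_3 → C_2 sends each 3-simplex σ to the alternating sum Σ_i (−1)^i (σ with its i-th vertex removed). For instance
  ∂bcde = cde − bde + bce − bcd,
  ∂acde = cde − ade + ace − acd.
The 10×5 boundary matrix has rank 4 and Smith normal form diag(1,1,1,1).

Computing H_k = (kernel of ∂_k) / (image of ∂_{k+1}):

  H_2: rank ker ∂_2 − rank ∂_3 = (10 − 6) − 4 = 0, and the invariant factors of ∂_3 are all 1, so H_2 ≅ 0.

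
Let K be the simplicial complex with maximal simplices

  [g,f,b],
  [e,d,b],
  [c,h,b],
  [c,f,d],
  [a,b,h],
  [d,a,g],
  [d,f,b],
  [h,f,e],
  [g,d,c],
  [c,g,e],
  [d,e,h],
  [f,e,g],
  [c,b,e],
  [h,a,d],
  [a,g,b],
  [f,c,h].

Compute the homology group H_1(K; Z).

K has 8 vertices, 24 edges, 16 triangles.
rank ∂_1 = 7, rank ∂_2 = 15 ⇒ b_1 = 24 − 7 − 15 = 2; all invariant factors of ∂_2 are 1 so no torsion. So H_1 = Z^2.

H_1 = Z^2.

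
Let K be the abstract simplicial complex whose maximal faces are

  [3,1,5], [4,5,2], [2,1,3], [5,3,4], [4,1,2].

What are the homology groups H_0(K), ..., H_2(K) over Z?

Order the vertices as 1 < 2 < 3 < 4 < 5. Listing each simplex with vertices in this order, K has dimension 2 with simplices:

  0-simplices (5): [1], [2], [3], [4], [5]
  1-simplices (10): [1,2], [1,3], [1,4], [1,5], [2,3], [2,4], [2,5], [3,4], [3,5], [4,5]
  2-simplices (5): [1,2,3], [1,2,4], [1,3,5], [2,4,5], [3,4,5]

giving chain groups C_0 ≅ Z^5, C_1 ≅ Z^10, C_2 ≅ Z^5.

The boundary map ∂_1: C_1 → C_0 sends each edge [p,q] (with p < q) to q − p. For instance
  ∂[4,5] = [5] − [4].
As a 5×10 matrix over Z this has rank 4, with invariant factors (1,1,1,1).

∂_2: C_2 → C_1 maps a triangle to the signed sum of its edges. For instance
  ∂[1,2,4] = [2,4] − [1,4] + [1,2],
  ∂[2,4,5] = [4,5] − [2,5] + [2,4].
This gives a 10×5 integer matrix of rank 5; reducing to Smith normal form yields diagonal entries (1,1,1,1,1).

Computing H_k = (kernel of ∂_k) / (image of ∂_{k+1}):

  H_0: rank C_0 − rank ∂_1 = 5 − 4 = 1, and the invariant factors of ∂_1 are all 1, so H_0 = Z.
  H_1: rank ker ∂_1 − rank ∂_2 = (10 − 4) − 5 = 1, and the invariant factors of ∂_2 are all 1, so H_1 = Z.
  H_2: rank ker ∂_2 − rank ∂_3 = (5 − 5) − 0 = 0, and there is no ∂_3, so H_2 = 0.

H_0 ≅ Z,  H_1 ≅ Z,  H_2 = 0.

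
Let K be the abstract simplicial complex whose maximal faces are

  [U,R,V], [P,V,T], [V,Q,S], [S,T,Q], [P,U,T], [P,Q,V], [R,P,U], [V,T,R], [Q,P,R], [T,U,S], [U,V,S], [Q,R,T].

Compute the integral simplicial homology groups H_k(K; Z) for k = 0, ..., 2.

Order the vertices as P < Q < R < S < T < U < V. Listing each simplex with vertices in this order, K has dimension 2 with simplices:

  0-simplices (7): P, Q, R, S, T, U, V
  1-simplices (18): PQ, PR, PT, PU, PV, QR, QS, QT, QV, RT, RU, RV, ST, SU, SV, TU, TV, UV
  2-simplices (12): PQR, PQV, PRU, PTU, PTV, QRT, QST, QSV, RTV, RUV, STU, SUV

Hence C_0 ≅ Z^7, C_1 ≅ Z^18, C_2 ≅ Z^12.

The boundary map ∂_1: C_1 → C_0 sends each edge [p,q] (with p < q) to q − p.
The 7×18 boundary matrix has rank 6 and Smith normal form diag(1,1,1,1,1,1).

The boundary map ∂_2: C_2 → C_1 sends each 2-simplex [p,q,r] to [q,r] − [p,r] + [p,q]. For instance
  ∂PRU = RU − PU + PR,
  ∂PQR = QR − PR + PQ.
This gives a 18×12 integer matrix of rank 12; reducing to Smith normal form yields diagonal entries (1,1,1,1,1,1,1,1,1,1,1,2).

From H_k ≅ ker(∂_k) / im(∂_{k+1}) we obtain:

  H_0: rank C_0 − rank ∂_1 = 7 − 6 = 1, and the invariant factors of ∂_1 are all 1, so H_0 ≅ Z.
  H_1: rank ker ∂_1 − rank ∂_2 = (18 − 6) − 12 = 0, and ∂_2 has invariant factor 2 > 1, so H_1 ≅ Z/2.
  H_2: rank ker ∂_2 − rank ∂_3 = (12 − 12) − 0 = 0, and there is no ∂_3, so H_2 ≅ 0.

H_0 ≅ Z,  H_1 ≅ Z/2,  H_2 = 0.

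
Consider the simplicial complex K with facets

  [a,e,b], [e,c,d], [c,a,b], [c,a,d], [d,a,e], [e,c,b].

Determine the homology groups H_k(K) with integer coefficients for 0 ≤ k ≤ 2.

H_0 = Z,  H_1 = 0,  H_2 = Z.

Take the total order a < b < c < d < e on the vertex set. Then K (dimension 2) consists of the simplices:

  0-simplices (5): a, b, c, d, e
  1-simplices (9): ab, ac, ad, ae, bc, be, cd, ce, de
  2-simplices (6): abc, abe, acd, ade, bce, cde

giving chain groups C_0 ≅ Z^5, C_1 ≅ Z^9, C_2 ≅ Z^6.

Boundary ∂_1: C_1 → C_0 is given by ∂[p,q] = [q] − [p].
The 5×9 boundary matrix has rank 4 and Smith normal form diag(1,1,1,1).

Boundary ∂_2: C_2 → C_1 acts by ∂[p,q,r] = [q,r] − [p,r] + [p,q]. For instance
  ∂abe = be − ae + ab,
  ∂ade = de − ae + ad.
As a 9×6 matrix over Z this has rank 5, with invariant factors (1,1,1,1,1).

Reading off H_k = ker ∂_k / im ∂_{k+1}:

  H_0: rank C_0 − rank ∂_1 = 5 − 4 = 1, and the invariant factors of ∂_1 are all 1, so H_0 ≅ Z.
  H_1: rank ker ∂_1 − rank ∂_2 = (9 − 4) − 5 = 0, and the invariant factors of ∂_2 are all 1, so H_1 ≅ 0.
  H_2: rank ker ∂_2 − rank ∂_3 = (6 − 5) − 0 = 1, and there is no ∂_3, so H_2 ≅ Z.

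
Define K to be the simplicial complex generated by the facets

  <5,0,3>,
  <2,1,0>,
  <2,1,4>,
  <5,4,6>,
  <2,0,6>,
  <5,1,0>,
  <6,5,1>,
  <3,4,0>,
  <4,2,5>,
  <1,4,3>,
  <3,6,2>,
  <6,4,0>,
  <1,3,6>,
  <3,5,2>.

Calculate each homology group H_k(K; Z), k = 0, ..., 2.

Fix the vertex order 0 < 1 < 2 < 3 < 4 < 5 < 6 and write every simplex with vertices in increasing order. Then dim K = 2 and the simplices of K are:

  0-simplices (7): [0], [1], [2], [3], [4], [5], [6]
  1-simplices (21): [0,1], [0,2], [0,3], [0,4], [0,5], [0,6], [1,2], [1,3], [1,4], [1,5], [1,6], [2,3], [2,4], [2,5], [2,6], [3,4], [3,5], [3,6], [4,5], [4,6], [5,6]
  2-simplices (14): [0,1,2], [0,1,5], [0,2,6], [0,3,4], [0,3,5], [0,4,6], [1,2,4], [1,3,4], [1,3,6], [1,5,6], [2,3,5], [2,3,6], [2,4,5], [4,5,6]

so the chain groups are C_0 ≅ Z^7, C_1 ≅ Z^21, C_2 ≅ Z^14.

Boundary ∂_1: C_1 → C_0 maps an edge to its endpoints' difference, ∂[p,q] = q − p. For instance
  ∂[1,5] = [5] − [1].
As a 7×21 matrix over Z this has rank 6, with invariant factors (1,1,1,1,1,1).

∂_2: C_2 → C_1 acts by ∂[p,q,r] = [q,r] − [p,r] + [p,q]. For instance
  ∂[1,3,6] = [3,6] − [1,6] + [1,3],
  ∂[0,3,4] = [3,4] − [0,4] + [0,3].
The resulting 21×14 matrix has rank 13, and its Smith normal form has invariant factors (1,1,1,1,1,1,1,1,1,1,1,1,1).

Computing H_k = (kernel of ∂_k) / (image of ∂_{k+1}):

  H_0: rank C_0 − rank ∂_1 = 7 − 6 = 1, and the invariant factors of ∂_1 are all 1, so H_0 ≅ Z.
  H_1: rank ker ∂_1 − rank ∂_2 = (21 − 6) − 13 = 2, and the invariant factors of ∂_2 are all 1, so H_1 ≅ Z^2.
  H_2: rank ker ∂_2 − rank ∂_3 = (14 − 13) − 0 = 1, and there is no ∂_3, so H_2 ≅ Z.

H_0 = Z,  H_1 = Z^2,  H_2 = Z.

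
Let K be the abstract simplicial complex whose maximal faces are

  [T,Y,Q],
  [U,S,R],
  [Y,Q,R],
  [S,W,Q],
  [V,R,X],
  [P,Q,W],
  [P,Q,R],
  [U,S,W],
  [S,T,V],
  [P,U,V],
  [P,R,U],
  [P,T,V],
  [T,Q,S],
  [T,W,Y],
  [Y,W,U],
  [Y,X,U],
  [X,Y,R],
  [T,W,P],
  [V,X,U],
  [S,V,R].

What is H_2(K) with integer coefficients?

H_2 ≅ 0.

Fix the vertex order P < Q < R < S < T < U < V < W < X < Y and write every simplex with vertices in increasing order. Then dim K = 2 and the simplices of K are:

  0-simplices (10): P, Q, R, S, T, U, V, W, X, Y
  1-simplices (30): PQ, PR, PT, PU, PV, PW, QR, QS, QT, QW, QY, RS, RU, RV, RX, RY, ST, SU, SV, SW, TV, TW, TY, UV, UW, UX, UY, VX, WY, XY
  2-simplices (20): PQR, PQW, PRU, PTV, PTW, PUV, QRY, QST, QSW, QTY, RSU, RSV, RVX, RXY, STV, SUW, TWY, UVX, UWY, UXY

Hence C_0 ≅ Z^10, C_1 ≅ Z^30, C_2 ≅ Z^20.

Boundary ∂_1: C_1 → C_0 maps an edge to its endpoints' difference, ∂[p,q] = q − p. For instance
  ∂UW = W − U.
The 10×30 boundary matrix has rank 9 and Smith normal form diag(1,1,1,1,1,1,1,1,1).

∂_2: C_2 → C_1 sends each 2-simplex [p,q,r] to [q,r] − [p,r] + [p,q]. For instance
  ∂PUV = UV − PV + PU,
  ∂PQR = QR − PR + PQ.
The resulting 30×20 matrix has rank 20, and its Smith normal form has invariant factors (1,1,1,1,1,1,1,1,1,1,1,1,1,1,1,1,1,1,1,2).

Computing H_k = (kernel of ∂_k) / (image of ∂_{k+1}):

  H_2: rank ker ∂_2 − rank ∂_3 = (20 − 20) − 0 = 0, and there is no ∂_3, so H_2 = 0.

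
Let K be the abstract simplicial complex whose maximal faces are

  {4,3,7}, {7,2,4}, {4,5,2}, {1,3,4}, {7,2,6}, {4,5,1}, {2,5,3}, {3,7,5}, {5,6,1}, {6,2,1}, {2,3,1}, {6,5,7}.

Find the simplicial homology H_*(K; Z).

Order the vertices as 1 < 2 < 3 < 4 < 5 < 6 < 7. Listing each simplex with vertices in this order, K has dimension 2 with simplices:

  0-simplices (7): [1], [2], [3], [4], [5], [6], [7]
  1-simplices (18): [1,2], [1,3], [1,4], [1,5], [1,6], [2,3], [2,4], [2,5], [2,6], [2,7], [3,4], [3,5], [3,7], [4,5], [4,7], [5,6], [5,7], [6,7]
  2-simplices (12): [1,2,3], [1,2,6], [1,3,4], [1,4,5], [1,5,6], [2,3,5], [2,4,5], [2,4,7], [2,6,7], [3,4,7], [3,5,7], [5,6,7]

giving chain groups C_0 ≅ Z^7, C_1 ≅ Z^18, C_2 ≅ Z^12.

The boundary map ∂_1: C_1 → C_0 is given by ∂[p,q] = [q] − [p].
The 7×18 boundary matrix has rank 6 and Smith normal form diag(1,1,1,1,1,1).

∂_2: C_2 → C_1 maps a triangle to the signed sum of its edges. For instance
  ∂[1,4,5] = [4,5] − [1,5] + [1,4],
  ∂[1,5,6] = [5,6] − [1,6] + [1,5].
As a 18×12 matrix over Z this has rank 12, with invariant factors (1,1,1,1,1,1,1,1,1,1,1,2).

Computing H_k = (kernel of ∂_k) / (image of ∂_{k+1}):

  H_0: rank C_0 − rank ∂_1 = 7 − 6 = 1, and the invariant factors of ∂_1 are all 1, so H_0 = Z.
  H_1: rank ker ∂_1 − rank ∂_2 = (18 − 6) − 12 = 0, and ∂_2 has invariant factor 2 > 1, so H_1 = Z/2.
  H_2: rank ker ∂_2 − rank ∂_3 = (12 − 12) − 0 = 0, and there is no ∂_3, so H_2 = 0.

As a check, the Euler characteristic is 7 − 18 + 12 = 1, which agrees with 1 − 0 + 0 = 1.
(K is a triangulation of the real projective plane RP^2.)

H_0 = Z,  H_1 = Z/2,  H_2 = 0.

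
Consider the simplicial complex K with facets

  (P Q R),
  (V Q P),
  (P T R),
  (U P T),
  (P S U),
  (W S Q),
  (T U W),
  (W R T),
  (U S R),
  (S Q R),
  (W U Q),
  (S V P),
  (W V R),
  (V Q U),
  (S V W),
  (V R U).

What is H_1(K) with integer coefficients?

H_1 = Z^2.

Fix the vertex order P < Q < R < S < T < U < V < W and write every simplex with vertices in increasing order. Then dim K = 2 and the simplices of K are:

  0-simplices (8): P, Q, R, S, T, U, V, W
  1-simplices (24): PQ, PR, PS, PT, PU, PV, QR, QS, QU, QV, QW, RS, RT, RU, RV, RW, SU, SV, SW, TU, TW, UV, UW, VW
  2-simplices (16): PQR, PQV, PRT, PSU, PSV, PTU, QRS, QSW, QUV, QUW, RSU, RTW, RUV, RVW, SVW, TUW

so the chain groups are C_0 ≅ Z^8, C_1 ≅ Z^24, C_2 ≅ Z^16.

Boundary ∂_1: C_1 → C_0 maps an edge to its endpoints' difference, ∂[p,q] = q − p. For instance
  ∂RW = W − R.
The 8×24 boundary matrix has rank 7 and Smith normal form diag(1,1,1,1,1,1,1).

Boundary ∂_2: C_2 → C_1 maps a triangle to the signed sum of its edges. For instance
  ∂PSU = SU − PU + PS,
  ∂PTU = TU − PU + PT.
The 24×16 boundary matrix has rank 15 and Smith normal form diag(1,1,1,1,1,1,1,1,1,1,1,1,1,1,1).

Now H_k = ker ∂_k / im ∂_{k+1}, so:

  H_1: rank ker ∂_1 − rank ∂_2 = (24 − 7) − 15 = 2, and the invariant factors of ∂_2 are all 1, so H_1 ≅ Z^2.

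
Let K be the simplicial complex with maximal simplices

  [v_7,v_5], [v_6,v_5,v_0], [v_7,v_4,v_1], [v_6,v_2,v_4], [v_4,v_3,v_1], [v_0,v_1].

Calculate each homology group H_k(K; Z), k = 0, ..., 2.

H_0 ≅ Z,  H_1 ≅ Z^2,  H_2 = 0.

Fix the vertex order v_0 < v_1 < v_2 < v_3 < v_4 < v_5 < v_6 < v_7 and write every simplex with vertices in increasing order. Then dim K = 2 and the simplices of K are:

  0-simplices (8): [v_0], [v_1], [v_2], [v_3], [v_4], [v_5], [v_6], [v_7]
  1-simplices (13): [v_0,v_1], [v_0,v_5], [v_0,v_6], [v_1,v_3], [v_1,v_4], [v_1,v_7], [v_2,v_4], [v_2,v_6], [v_3,v_4], [v_4,v_6], [v_4,v_7], [v_5,v_6], [v_5,v_7]
  2-simplices (4): [v_0,v_5,v_6], [v_1,v_3,v_4], [v_1,v_4,v_7], [v_2,v_4,v_6]

so the chain groups are C_0 ≅ Z^8, C_1 ≅ Z^13, C_2 ≅ Z^4.

Boundary ∂_1: C_1 → C_0 maps an edge to its endpoints' difference, ∂[p,q] = q − p. For instance
  ∂[v_4,v_6] = [v_6] − [v_4].
The 8×13 boundary matrix has rank 7 and Smith normal form diag(1,1,1,1,1,1,1).

∂_2: C_2 → C_1 sends each 2-simplex [p,q,r] to [q,r] − [p,r] + [p,q]. For instance
  ∂[v_0,v_5,v_6] = [v_5,v_6] − [v_0,v_6] + [v_0,v_5],
  ∂[v_2,v_4,v_6] = [v_4,v_6] − [v_2,v_6] + [v_2,v_4].
The 13×4 boundary matrix has rank 4 and Smith normal form diag(1,1,1,1).

Now H_k = ker ∂_k / im ∂_{k+1}, so:

  H_0: rank C_0 − rank ∂_1 = 8 − 7 = 1, and the invariant factors of ∂_1 are all 1, so H_0 = Z.
  H_1: rank ker ∂_1 − rank ∂_2 = (13 − 7) − 4 = 2, and the invariant factors of ∂_2 are all 1, so H_1 = Z^2.
  H_2: rank ker ∂_2 − rank ∂_3 = (4 − 4) − 0 = 0, and there is no ∂_3, so H_2 = 0.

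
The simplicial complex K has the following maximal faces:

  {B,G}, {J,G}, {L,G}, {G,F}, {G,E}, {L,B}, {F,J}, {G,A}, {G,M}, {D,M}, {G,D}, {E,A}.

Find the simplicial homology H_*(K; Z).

H_0 ≅ Z,  H_1 ≅ Z^4.

Fix the vertex order A < B < D < E < F < G < J < L < M and write every simplex with vertices in increasing order. Then dim K = 1 and the simplices of K are:

  0-simplices (9): A, B, D, E, F, G, J, L, M
  1-simplices (12): AE, AG, BG, BL, DG, DM, EG, FG, FJ, GJ, GL, GM

so the chain groups are C_0 ≅ Z^9, C_1 ≅ Z^12.

∂_1: C_1 → C_0 sends each edge [p,q] (with p < q) to q − p. For instance
  ∂DG = G − D.
The 9×12 boundary matrix has rank 8 and Smith normal form diag(1,1,1,1,1,1,1,1).

Computing H_k = (kernel of ∂_k) / (image of ∂_{k+1}):

  H_0: rank C_0 − rank ∂_1 = 9 − 8 = 1, and the invariant factors of ∂_1 are all 1, so H_0 = Z.
  H_1: rank ker ∂_1 − rank ∂_2 = (12 − 8) − 0 = 4, and there is no ∂_2, so H_1 = Z^4.

As a check, the Euler characteristic is 9 − 12 = -3, which agrees with 1 − 4 = -3.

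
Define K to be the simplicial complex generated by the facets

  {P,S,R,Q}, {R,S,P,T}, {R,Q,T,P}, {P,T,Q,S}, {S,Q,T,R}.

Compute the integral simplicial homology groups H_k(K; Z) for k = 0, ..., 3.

H_0 = Z,  H_1 = 0,  H_2 = 0,  H_3 = Z.

Order the vertices as P < Q < R < S < T. Listing each simplex with vertices in this order, K has dimension 3 with simplices:

  0-simplices (5): P, Q, R, S, T
  1-simplices (10): PQ, PR, PS, PT, QR, QS, QT, RS, RT, ST
  2-simplices (10): PQR, PQS, PQT, PRS, PRT, PST, QRS, QRT, QST, RST
  3-simplices (5): PQRS, PQRT, PQST, PRST, QRST

so the chain groups are C_0 ≅ Z^5, C_1 ≅ Z^10, C_2 ≅ Z^10, C_3 ≅ Z^5.

The boundary map ∂_1: C_1 → C_0 is given by ∂[p,q] = [q] − [p]. For instance
  ∂QT = T − Q.
The resulting 5×10 matrix has rank 4, and its Smith normal form has invariant factors (1,1,1,1).

Boundary ∂_2: C_2 → C_1 acts by ∂[p,q,r] = [q,r] − [p,r] + [p,q]. For instance
  ∂QST = ST − QT + QS,
  ∂QRT = RT − QT + QR.
The 10×10 boundary matrix has rank 6 and Smith normal form diag(1,1,1,1,1,1).

The boundary map ∂_3: C_3 → C_2 sends each 3-simplex σ to the alternating sum Σ_i (−1)^i (σ with its i-th vertex removed). For instance
  ∂PRST = RST − PST + PRT − PRS,
  ∂PQRT = QRT − PRT + PQT − PQR.
This gives a 10×5 integer matrix of rank 4; reducing to Smith normal form yields diagonal entries (1,1,1,1).

Reading off H_k = ker ∂_k / im ∂_{k+1}:

  H_0: rank C_0 − rank ∂_1 = 5 − 4 = 1, and the invariant factors of ∂_1 are all 1, so H_0 = Z.
  H_1: rank ker ∂_1 − rank ∂_2 = (10 − 4) − 6 = 0, and the invariant factors of ∂_2 are all 1, so H_1 = 0.
  H_2: rank ker ∂_2 − rank ∂_3 = (10 − 6) − 4 = 0, and the invariant factors of ∂_3 are all 1, so H_2 = 0.
  H_3: rank ker ∂_3 − rank ∂_4 = (5 − 4) − 0 = 1, and there is no ∂_4, so H_3 = Z.

As a check, the Euler characteristic is 5 − 10 + 10 − 5 = 0, which agrees with 1 − 0 + 0 − 1 = 0.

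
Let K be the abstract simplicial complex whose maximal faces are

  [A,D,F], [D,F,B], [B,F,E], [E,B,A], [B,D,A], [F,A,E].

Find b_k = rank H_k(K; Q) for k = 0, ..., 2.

b_0 = 1, b_1 = 0, b_2 = 1.

K has 5 vertices, 9 edges, 6 triangles.
rank ∂_0 = 0, rank ∂_1 = 4 ⇒ b_0 = 5 − 0 − 4 = 1; all invariant factors of ∂_1 are 1 so no torsion. So H_0 ≅ Z.
rank ∂_1 = 4, rank ∂_2 = 5 ⇒ b_1 = 9 − 4 − 5 = 0; all invariant factors of ∂_2 are 1 so no torsion. So H_1 ≅ 0.
rank ∂_2 = 5, rank ∂_3 = 0 ⇒ b_2 = 6 − 5 − 0 = 1. So H_2 ≅ Z.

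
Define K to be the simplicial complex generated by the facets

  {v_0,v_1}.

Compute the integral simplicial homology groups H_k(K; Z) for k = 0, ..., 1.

We work with the vertex ordering v_0 < v_1. The simplices of K, each written with vertices in increasing order, are:

  0-simplices (2): [v_0], [v_1]
  1-simplices (1): [v_0,v_1]

giving chain groups C_0 ≅ Z^2, C_1 ≅ Z^1.

The boundary map ∂_1: C_1 → C_0 sends each edge [p,q] (with p < q) to q − p. For instance
  ∂[v_0,v_1] = [v_1] − [v_0].
As a 2×1 matrix over Z this has rank 1, with invariant factors (1).

From H_k ≅ ker(∂_k) / im(∂_{k+1}) we obtain:

  H_0: rank C_0 − rank ∂_1 = 2 − 1 = 1, and the invariant factors of ∂_1 are all 1, so H_0 = Z.
  H_1: rank ker ∂_1 − rank ∂_2 = (1 − 1) − 0 = 0, and there is no ∂_2, so H_1 = 0.

H_0 ≅ Z,  H_1 = 0.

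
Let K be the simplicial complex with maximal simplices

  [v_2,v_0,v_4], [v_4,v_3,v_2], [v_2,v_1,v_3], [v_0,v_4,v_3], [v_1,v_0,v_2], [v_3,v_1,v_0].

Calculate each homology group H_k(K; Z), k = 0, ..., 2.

H_0 = Z,  H_1 = 0,  H_2 = Z.

Take the total order v_0 < v_1 < v_2 < v_3 < v_4 on the vertex set. Then K (dimension 2) consists of the simplices:

  0-simplices (5): [v_0], [v_1], [v_2], [v_3], [v_4]
  1-simplices (9): [v_0,v_1], [v_0,v_2], [v_0,v_3], [v_0,v_4], [v_1,v_2], [v_1,v_3], [v_2,v_3], [v_2,v_4], [v_3,v_4]
  2-simplices (6): [v_0,v_1,v_2], [v_0,v_1,v_3], [v_0,v_2,v_4], [v_0,v_3,v_4], [v_1,v_2,v_3], [v_2,v_3,v_4]

Hence C_0 ≅ Z^5, C_1 ≅ Z^9, C_2 ≅ Z^6.

∂_1: C_1 → C_0 is given by ∂[p,q] = [q] − [p]. For instance
  ∂[v_0,v_2] = [v_2] − [v_0].
As a 5×9 matrix over Z this has rank 4, with invariant factors (1,1,1,1).

The boundary map ∂_2: C_2 → C_1 maps a triangle to the signed sum of its edges. For instance
  ∂[v_0,v_2,v_4] = [v_2,v_4] − [v_0,v_4] + [v_0,v_2],
  ∂[v_0,v_3,v_4] = [v_3,v_4] − [v_0,v_4] + [v_0,v_3].
The 9×6 boundary matrix has rank 5 and Smith normal form diag(1,1,1,1,1).

Now H_k = ker ∂_k / im ∂_{k+1}, so:

  H_0: rank C_0 − rank ∂_1 = 5 − 4 = 1, and the invariant factors of ∂_1 are all 1, so H_0 ≅ Z.
  H_1: rank ker ∂_1 − rank ∂_2 = (9 − 4) − 5 = 0, and the invariant factors of ∂_2 are all 1, so H_1 ≅ 0.
  H_2: rank ker ∂_2 − rank ∂_3 = (6 − 5) − 0 = 1, and there is no ∂_3, so H_2 ≅ Z.

(K is a triangulation of the 2-sphere S^2.)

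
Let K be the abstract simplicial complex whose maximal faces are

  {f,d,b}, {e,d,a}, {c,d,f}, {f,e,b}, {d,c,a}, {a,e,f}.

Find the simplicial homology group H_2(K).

We work with the vertex ordering a < b < c < d < e < f. The simplices of K, each written with vertices in increasing order, are:

  0-simplices (6): a, b, c, d, e, f
  1-simplices (12): ac, ad, ae, af, bd, be, bf, cd, cf, de, df, ef
  2-simplices (6): acd, ade, aef, bdf, bef, cdf

giving chain groups C_0 ≅ Z^6, C_1 ≅ Z^12, C_2 ≅ Z^6.

∂_1: C_1 → C_0 is given by ∂[p,q] = [q] − [p].
The 6×12 boundary matrix has rank 5 and Smith normal form diag(1,1,1,1,1).

Boundary ∂_2: C_2 → C_1 maps a triangle to the signed sum of its edges. For instance
  ∂aef = ef − af + ae,
  ∂cdf = df − cf + cd.
As a 12×6 matrix over Z this has rank 6, with invariant factors (1,1,1,1,1,1).

From H_k ≅ ker(∂_k) / im(∂_{k+1}) we obtain:

  H_2: rank ker ∂_2 − rank ∂_3 = (6 − 6) − 0 = 0, and there is no ∂_3, so H_2 = 0.

H_2 = 0.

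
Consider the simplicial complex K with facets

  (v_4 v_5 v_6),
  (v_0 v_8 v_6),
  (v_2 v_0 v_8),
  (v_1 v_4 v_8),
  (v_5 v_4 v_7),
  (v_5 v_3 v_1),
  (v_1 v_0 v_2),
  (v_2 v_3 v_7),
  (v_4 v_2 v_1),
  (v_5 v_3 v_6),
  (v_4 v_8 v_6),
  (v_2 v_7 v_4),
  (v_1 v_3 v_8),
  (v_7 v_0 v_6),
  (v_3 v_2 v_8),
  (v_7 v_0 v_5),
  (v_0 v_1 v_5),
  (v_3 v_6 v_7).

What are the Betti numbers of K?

b_0 = 1, b_1 = 1, b_2 = 0.

K has 9 vertices, 27 edges, 18 triangles.
rank ∂_0 = 0, rank ∂_1 = 8 ⇒ b_0 = 9 − 0 − 8 = 1; all invariant factors of ∂_1 are 1 so no torsion. So H_0 = Z.
rank ∂_1 = 8, rank ∂_2 = 18 ⇒ b_1 = 27 − 8 − 18 = 1; ∂_2 has invariant factor(s) [2] giving torsion. So H_1 = Z ⊕ Z/2.
rank ∂_2 = 18, rank ∂_3 = 0 ⇒ b_2 = 18 − 18 − 0 = 0. So H_2 = 0.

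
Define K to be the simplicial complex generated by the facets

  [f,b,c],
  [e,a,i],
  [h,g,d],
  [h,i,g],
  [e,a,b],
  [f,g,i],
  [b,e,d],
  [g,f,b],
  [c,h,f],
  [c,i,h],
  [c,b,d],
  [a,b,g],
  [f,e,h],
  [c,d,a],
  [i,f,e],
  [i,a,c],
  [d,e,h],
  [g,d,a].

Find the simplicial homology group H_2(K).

H_2 ≅ 0.

Take the total order a < b < c < d < e < f < g < h < i on the vertex set. Then K (dimension 2) consists of the simplices:

  0-simplices (9): a, b, c, d, e, f, g, h, i
  1-simplices (27): ab, ac, ad, ae, ag, ai, bc, bd, be, bf, bg, cd, cf, ch, ci, de, dg, dh, ef, eh, ei, fg, fh, fi, gh, gi, hi
  2-simplices (18): abe, abg, acd, aci, adg, aei, bcd, bcf, bde, bfg, cfh, chi, deh, dgh, efh, efi, fgi, ghi

so the chain groups are C_0 ≅ Z^9, C_1 ≅ Z^27, C_2 ≅ Z^18.

Boundary ∂_1: C_1 → C_0 sends each edge [p,q] (with p < q) to q − p. For instance
  ∂ch = h − c.
As a 9×27 matrix over Z this has rank 8, with invariant factors (1,1,1,1,1,1,1,1).

Boundary ∂_2: C_2 → C_1 sends each 2-simplex [p,q,r] to [q,r] − [p,r] + [p,q]. For instance
  ∂bfg = fg − bg + bf,
  ∂bcd = cd − bd + bc.
The resulting 27×18 matrix has rank 18, and its Smith normal form has invariant factors (1,1,1,1,1,1,1,1,1,1,1,1,1,1,1,1,1,2).

Now H_k = ker ∂_k / im ∂_{k+1}, so:

  H_2: rank ker ∂_2 − rank ∂_3 = (18 − 18) − 0 = 0, and there is no ∂_3, so H_2 ≅ 0.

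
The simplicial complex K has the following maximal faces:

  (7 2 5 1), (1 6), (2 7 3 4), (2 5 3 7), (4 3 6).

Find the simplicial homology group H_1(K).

H_1 = Z.

Fix the vertex order 1 < 2 < 3 < 4 < 5 < 6 < 7 and write every simplex with vertices in increasing order. Then dim K = 3 and the simplices of K are:

  0-simplices (7): [1], [2], [3], [4], [5], [6], [7]
  1-simplices (15): [1,2], [1,5], [1,6], [1,7], [2,3], [2,4], [2,5], [2,7], [3,4], [3,5], [3,6], [3,7], [4,6], [4,7], [5,7]
  2-simplices (11): [1,2,5], [1,2,7], [1,5,7], [2,3,4], [2,3,5], [2,3,7], [2,4,7], [2,5,7], [3,4,6], [3,4,7], [3,5,7]
  3-simplices (3): [1,2,5,7], [2,3,4,7], [2,3,5,7]

Hence C_0 ≅ Z^7, C_1 ≅ Z^15, C_2 ≅ Z^11, C_3 ≅ Z^3.

∂_1: C_1 → C_0 sends each edge [p,q] (with p < q) to q − p. For instance
  ∂[3,6] = [6] − [3].
As a 7×15 matrix over Z this has rank 6, with invariant factors (1,1,1,1,1,1).

Boundary ∂_2: C_2 → C_1 acts by ∂[p,q,r] = [q,r] − [p,r] + [p,q]. For instance
  ∂[2,3,5] = [3,5] − [2,5] + [2,3],
  ∂[2,4,7] = [4,7] − [2,7] + [2,4].
The resulting 15×11 matrix has rank 8, and its Smith normal form has invariant factors (1,1,1,1,1,1,1,1).

∂_3: C_3 → C_2 sends each 3-simplex σ to the alternating sum Σ_i (−1)^i (σ with its i-th vertex removed). For instance
  ∂[2,3,5,7] = [3,5,7] − [2,5,7] + [2,3,7] − [2,3,5],
  ∂[2,3,4,7] = [3,4,7] − [2,4,7] + [2,3,7] − [2,3,4].
The 11×3 boundary matrix has rank 3 and Smith normal form diag(1,1,1).

From H_k ≅ ker(∂_k) / im(∂_{k+1}) we obtain:

  H_1: rank ker ∂_1 − rank ∂_2 = (15 − 6) − 8 = 1, and the invariant factors of ∂_2 are all 1, so H_1 ≅ Z.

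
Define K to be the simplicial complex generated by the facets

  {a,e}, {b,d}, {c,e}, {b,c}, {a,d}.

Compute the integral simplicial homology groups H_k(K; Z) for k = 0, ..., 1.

K has 5 vertices, 5 edges.
rank ∂_0 = 0, rank ∂_1 = 4 ⇒ b_0 = 5 − 0 − 4 = 1; all invariant factors of ∂_1 are 1 so no torsion. So H_0 = Z.
rank ∂_1 = 4, rank ∂_2 = 0 ⇒ b_1 = 5 − 4 − 0 = 1. So H_1 = Z.

H_0 ≅ Z,  H_1 ≅ Z.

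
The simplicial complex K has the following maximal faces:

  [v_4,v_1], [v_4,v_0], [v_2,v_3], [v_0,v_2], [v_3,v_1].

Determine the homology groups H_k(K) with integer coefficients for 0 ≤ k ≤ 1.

H_0 = Z,  H_1 = Z.

We work with the vertex ordering v_0 < v_1 < v_2 < v_3 < v_4. The simplices of K, each written with vertices in increasing order, are:

  0-simplices (5): [v_0], [v_1], [v_2], [v_3], [v_4]
  1-simplices (5): [v_0,v_2], [v_0,v_4], [v_1,v_3], [v_1,v_4], [v_2,v_3]

so the chain groups are C_0 ≅ Z^5, C_1 ≅ Z^5.

The boundary map ∂_1: C_1 → C_0 maps an edge to its endpoints' difference, ∂[p,q] = q − p. For instance
  ∂[v_0,v_2] = [v_2] − [v_0].
The resulting 5×5 matrix has rank 4, and its Smith normal form has invariant factors (1,1,1,1).

Now H_k = ker ∂_k / im ∂_{k+1}, so:

  H_0: rank C_0 − rank ∂_1 = 5 − 4 = 1, and the invariant factors of ∂_1 are all 1, so H_0 ≅ Z.
  H_1: rank ker ∂_1 − rank ∂_2 = (5 − 4) − 0 = 1, and there is no ∂_2, so H_1 ≅ Z.

As a check, the Euler characteristic is 5 − 5 = 0, which agrees with 1 − 1 = 0.
(K is a triangulation of the circle S^1.)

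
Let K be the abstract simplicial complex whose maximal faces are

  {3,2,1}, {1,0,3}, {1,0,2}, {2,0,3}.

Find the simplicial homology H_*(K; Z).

H_0 ≅ Z,  H_1 = 0,  H_2 ≅ Z.

K has 4 vertices, 6 edges, 4 triangles.
rank ∂_0 = 0, rank ∂_1 = 3 ⇒ b_0 = 4 − 0 − 3 = 1; all invariant factors of ∂_1 are 1 so no torsion. So H_0 ≅ Z.
rank ∂_1 = 3, rank ∂_2 = 3 ⇒ b_1 = 6 − 3 − 3 = 0; all invariant factors of ∂_2 are 1 so no torsion. So H_1 ≅ 0.
rank ∂_2 = 3, rank ∂_3 = 0 ⇒ b_2 = 4 − 3 − 0 = 1. So H_2 ≅ Z.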